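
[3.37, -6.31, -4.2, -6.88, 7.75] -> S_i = Random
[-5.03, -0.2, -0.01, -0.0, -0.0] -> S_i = -5.03*0.04^i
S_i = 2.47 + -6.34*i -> [2.47, -3.87, -10.21, -16.55, -22.89]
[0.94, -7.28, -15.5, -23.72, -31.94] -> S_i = 0.94 + -8.22*i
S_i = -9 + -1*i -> [-9, -10, -11, -12, -13]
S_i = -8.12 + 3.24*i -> [-8.12, -4.88, -1.64, 1.6, 4.84]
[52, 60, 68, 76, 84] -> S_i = 52 + 8*i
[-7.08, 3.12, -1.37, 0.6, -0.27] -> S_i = -7.08*(-0.44)^i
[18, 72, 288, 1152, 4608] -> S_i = 18*4^i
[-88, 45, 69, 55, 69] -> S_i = Random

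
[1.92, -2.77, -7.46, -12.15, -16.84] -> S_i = 1.92 + -4.69*i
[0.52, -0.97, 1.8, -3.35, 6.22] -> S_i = 0.52*(-1.86)^i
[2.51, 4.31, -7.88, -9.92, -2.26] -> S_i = Random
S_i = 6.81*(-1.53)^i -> [6.81, -10.42, 15.94, -24.39, 37.32]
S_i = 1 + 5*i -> [1, 6, 11, 16, 21]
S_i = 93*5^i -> [93, 465, 2325, 11625, 58125]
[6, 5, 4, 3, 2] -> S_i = 6 + -1*i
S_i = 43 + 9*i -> [43, 52, 61, 70, 79]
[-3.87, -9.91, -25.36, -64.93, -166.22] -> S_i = -3.87*2.56^i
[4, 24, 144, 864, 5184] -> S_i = 4*6^i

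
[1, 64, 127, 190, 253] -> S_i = 1 + 63*i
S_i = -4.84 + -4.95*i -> [-4.84, -9.79, -14.74, -19.69, -24.64]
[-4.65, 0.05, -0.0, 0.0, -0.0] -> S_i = -4.65*(-0.01)^i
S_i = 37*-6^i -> [37, -222, 1332, -7992, 47952]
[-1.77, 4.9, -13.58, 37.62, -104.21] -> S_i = -1.77*(-2.77)^i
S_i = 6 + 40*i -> [6, 46, 86, 126, 166]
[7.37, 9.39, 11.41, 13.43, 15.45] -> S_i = 7.37 + 2.02*i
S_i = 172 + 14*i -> [172, 186, 200, 214, 228]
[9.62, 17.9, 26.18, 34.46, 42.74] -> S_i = 9.62 + 8.28*i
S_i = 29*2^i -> [29, 58, 116, 232, 464]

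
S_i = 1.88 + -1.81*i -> [1.88, 0.07, -1.74, -3.55, -5.36]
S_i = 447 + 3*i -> [447, 450, 453, 456, 459]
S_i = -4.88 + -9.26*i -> [-4.88, -14.14, -23.4, -32.66, -41.92]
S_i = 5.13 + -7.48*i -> [5.13, -2.35, -9.83, -17.31, -24.79]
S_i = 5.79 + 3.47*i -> [5.79, 9.26, 12.73, 16.2, 19.67]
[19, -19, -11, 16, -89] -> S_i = Random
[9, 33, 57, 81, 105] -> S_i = 9 + 24*i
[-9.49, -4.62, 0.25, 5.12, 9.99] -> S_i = -9.49 + 4.87*i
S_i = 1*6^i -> [1, 6, 36, 216, 1296]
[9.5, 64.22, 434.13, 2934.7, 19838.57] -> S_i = 9.50*6.76^i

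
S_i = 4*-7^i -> [4, -28, 196, -1372, 9604]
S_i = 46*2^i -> [46, 92, 184, 368, 736]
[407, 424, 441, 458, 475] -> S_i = 407 + 17*i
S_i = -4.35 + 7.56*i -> [-4.35, 3.21, 10.77, 18.33, 25.89]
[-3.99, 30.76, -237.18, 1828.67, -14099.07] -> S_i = -3.99*(-7.71)^i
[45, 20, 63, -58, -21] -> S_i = Random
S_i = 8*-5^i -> [8, -40, 200, -1000, 5000]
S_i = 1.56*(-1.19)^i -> [1.56, -1.86, 2.21, -2.63, 3.13]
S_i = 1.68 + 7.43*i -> [1.68, 9.11, 16.54, 23.97, 31.4]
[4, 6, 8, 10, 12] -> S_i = 4 + 2*i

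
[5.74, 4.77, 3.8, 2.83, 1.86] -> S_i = 5.74 + -0.97*i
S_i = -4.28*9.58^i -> [-4.28, -41.0, -392.8, -3763.05, -36050.04]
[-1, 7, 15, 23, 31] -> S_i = -1 + 8*i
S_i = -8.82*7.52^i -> [-8.82, -66.33, -498.77, -3750.78, -28205.9]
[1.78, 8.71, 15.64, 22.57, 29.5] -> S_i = 1.78 + 6.93*i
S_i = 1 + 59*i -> [1, 60, 119, 178, 237]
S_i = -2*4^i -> [-2, -8, -32, -128, -512]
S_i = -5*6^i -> [-5, -30, -180, -1080, -6480]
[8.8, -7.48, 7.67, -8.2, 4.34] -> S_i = Random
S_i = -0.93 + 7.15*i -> [-0.93, 6.22, 13.37, 20.52, 27.67]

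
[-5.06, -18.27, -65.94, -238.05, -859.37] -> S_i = -5.06*3.61^i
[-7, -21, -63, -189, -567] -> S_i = -7*3^i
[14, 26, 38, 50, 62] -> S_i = 14 + 12*i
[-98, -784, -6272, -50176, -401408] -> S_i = -98*8^i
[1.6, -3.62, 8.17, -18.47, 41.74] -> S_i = 1.60*(-2.26)^i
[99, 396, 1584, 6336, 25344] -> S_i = 99*4^i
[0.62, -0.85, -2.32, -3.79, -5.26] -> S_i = 0.62 + -1.47*i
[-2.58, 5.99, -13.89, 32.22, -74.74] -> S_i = -2.58*(-2.32)^i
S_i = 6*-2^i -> [6, -12, 24, -48, 96]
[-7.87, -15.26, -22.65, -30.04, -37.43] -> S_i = -7.87 + -7.39*i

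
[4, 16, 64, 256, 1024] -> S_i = 4*4^i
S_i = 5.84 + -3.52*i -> [5.84, 2.32, -1.2, -4.72, -8.24]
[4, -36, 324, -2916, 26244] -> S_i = 4*-9^i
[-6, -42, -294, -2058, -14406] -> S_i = -6*7^i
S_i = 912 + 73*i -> [912, 985, 1058, 1131, 1204]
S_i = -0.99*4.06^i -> [-0.99, -4.02, -16.32, -66.25, -268.99]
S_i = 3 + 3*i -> [3, 6, 9, 12, 15]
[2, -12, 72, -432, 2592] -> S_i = 2*-6^i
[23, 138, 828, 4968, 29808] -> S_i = 23*6^i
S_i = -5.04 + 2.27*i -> [-5.04, -2.77, -0.5, 1.77, 4.04]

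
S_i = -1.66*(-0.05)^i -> [-1.66, 0.08, -0.0, 0.0, -0.0]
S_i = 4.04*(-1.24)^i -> [4.04, -5.01, 6.21, -7.7, 9.55]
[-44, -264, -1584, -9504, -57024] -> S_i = -44*6^i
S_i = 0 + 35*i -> [0, 35, 70, 105, 140]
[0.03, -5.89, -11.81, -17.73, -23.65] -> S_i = 0.03 + -5.92*i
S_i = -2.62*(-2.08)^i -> [-2.62, 5.45, -11.34, 23.58, -49.04]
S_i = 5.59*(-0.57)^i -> [5.59, -3.19, 1.82, -1.04, 0.59]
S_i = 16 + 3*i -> [16, 19, 22, 25, 28]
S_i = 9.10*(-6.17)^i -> [9.1, -56.15, 346.43, -2137.45, 13188.09]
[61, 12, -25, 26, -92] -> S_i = Random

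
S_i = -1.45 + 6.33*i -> [-1.45, 4.88, 11.21, 17.54, 23.87]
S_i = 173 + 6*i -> [173, 179, 185, 191, 197]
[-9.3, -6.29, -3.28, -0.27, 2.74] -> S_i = -9.30 + 3.01*i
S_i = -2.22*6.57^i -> [-2.22, -14.59, -95.83, -629.58, -4136.32]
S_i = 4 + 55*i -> [4, 59, 114, 169, 224]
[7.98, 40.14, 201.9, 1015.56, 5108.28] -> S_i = 7.98*5.03^i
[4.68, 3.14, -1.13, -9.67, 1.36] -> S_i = Random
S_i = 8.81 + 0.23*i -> [8.81, 9.04, 9.27, 9.5, 9.73]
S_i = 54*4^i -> [54, 216, 864, 3456, 13824]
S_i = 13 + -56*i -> [13, -43, -99, -155, -211]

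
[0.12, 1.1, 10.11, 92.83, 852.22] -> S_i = 0.12*9.18^i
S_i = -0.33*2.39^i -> [-0.33, -0.79, -1.88, -4.51, -10.77]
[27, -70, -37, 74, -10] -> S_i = Random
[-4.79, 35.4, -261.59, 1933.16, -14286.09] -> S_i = -4.79*(-7.39)^i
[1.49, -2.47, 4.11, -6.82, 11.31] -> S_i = 1.49*(-1.66)^i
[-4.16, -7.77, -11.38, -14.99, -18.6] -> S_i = -4.16 + -3.61*i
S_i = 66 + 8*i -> [66, 74, 82, 90, 98]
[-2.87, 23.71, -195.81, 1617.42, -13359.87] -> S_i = -2.87*(-8.26)^i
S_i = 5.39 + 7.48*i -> [5.39, 12.87, 20.35, 27.83, 35.31]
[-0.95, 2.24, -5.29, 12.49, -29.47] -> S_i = -0.95*(-2.36)^i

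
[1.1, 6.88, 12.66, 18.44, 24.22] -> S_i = 1.10 + 5.78*i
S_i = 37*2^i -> [37, 74, 148, 296, 592]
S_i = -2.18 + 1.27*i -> [-2.18, -0.91, 0.36, 1.63, 2.9]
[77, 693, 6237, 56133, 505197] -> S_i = 77*9^i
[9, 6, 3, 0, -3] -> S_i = 9 + -3*i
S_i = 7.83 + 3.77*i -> [7.83, 11.6, 15.37, 19.14, 22.91]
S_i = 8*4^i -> [8, 32, 128, 512, 2048]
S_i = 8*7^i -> [8, 56, 392, 2744, 19208]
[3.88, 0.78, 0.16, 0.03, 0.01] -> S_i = 3.88*0.20^i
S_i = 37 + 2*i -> [37, 39, 41, 43, 45]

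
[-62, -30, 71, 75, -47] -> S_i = Random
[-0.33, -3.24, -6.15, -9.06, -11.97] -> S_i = -0.33 + -2.91*i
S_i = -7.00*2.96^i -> [-7.0, -20.72, -61.33, -181.54, -537.36]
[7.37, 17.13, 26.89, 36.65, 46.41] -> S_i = 7.37 + 9.76*i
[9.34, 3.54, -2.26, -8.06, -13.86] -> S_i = 9.34 + -5.80*i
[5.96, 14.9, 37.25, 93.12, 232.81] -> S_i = 5.96*2.50^i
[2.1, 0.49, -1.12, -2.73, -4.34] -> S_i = 2.10 + -1.61*i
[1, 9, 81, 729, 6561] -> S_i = 1*9^i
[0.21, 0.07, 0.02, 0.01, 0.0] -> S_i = 0.21*0.31^i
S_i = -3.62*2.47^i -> [-3.62, -8.94, -22.09, -54.55, -134.74]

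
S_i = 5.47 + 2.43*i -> [5.47, 7.9, 10.33, 12.76, 15.19]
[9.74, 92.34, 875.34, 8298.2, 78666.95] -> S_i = 9.74*9.48^i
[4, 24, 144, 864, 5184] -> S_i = 4*6^i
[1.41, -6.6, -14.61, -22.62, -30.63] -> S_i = 1.41 + -8.01*i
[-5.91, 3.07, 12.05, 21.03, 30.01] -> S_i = -5.91 + 8.98*i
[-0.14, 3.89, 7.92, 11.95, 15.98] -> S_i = -0.14 + 4.03*i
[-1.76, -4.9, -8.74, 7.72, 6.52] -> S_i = Random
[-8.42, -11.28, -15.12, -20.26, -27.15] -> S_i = -8.42*1.34^i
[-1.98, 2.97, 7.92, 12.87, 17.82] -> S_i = -1.98 + 4.95*i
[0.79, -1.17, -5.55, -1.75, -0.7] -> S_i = Random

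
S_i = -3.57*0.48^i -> [-3.57, -1.71, -0.82, -0.39, -0.19]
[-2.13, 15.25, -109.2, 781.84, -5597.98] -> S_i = -2.13*(-7.16)^i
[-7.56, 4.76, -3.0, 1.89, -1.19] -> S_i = -7.56*(-0.63)^i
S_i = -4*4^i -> [-4, -16, -64, -256, -1024]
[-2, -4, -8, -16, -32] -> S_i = -2*2^i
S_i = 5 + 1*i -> [5, 6, 7, 8, 9]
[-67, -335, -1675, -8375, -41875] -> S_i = -67*5^i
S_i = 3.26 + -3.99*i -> [3.26, -0.73, -4.72, -8.71, -12.7]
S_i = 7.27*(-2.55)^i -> [7.27, -18.54, 47.27, -120.55, 307.39]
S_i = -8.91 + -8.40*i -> [-8.91, -17.31, -25.71, -34.11, -42.51]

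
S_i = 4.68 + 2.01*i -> [4.68, 6.69, 8.7, 10.71, 12.72]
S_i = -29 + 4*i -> [-29, -25, -21, -17, -13]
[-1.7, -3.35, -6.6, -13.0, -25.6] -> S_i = -1.70*1.97^i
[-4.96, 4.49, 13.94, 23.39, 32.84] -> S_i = -4.96 + 9.45*i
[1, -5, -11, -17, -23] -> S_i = 1 + -6*i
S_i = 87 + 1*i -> [87, 88, 89, 90, 91]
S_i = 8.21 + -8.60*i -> [8.21, -0.39, -8.99, -17.59, -26.19]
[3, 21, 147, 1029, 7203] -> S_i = 3*7^i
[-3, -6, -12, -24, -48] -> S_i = -3*2^i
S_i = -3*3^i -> [-3, -9, -27, -81, -243]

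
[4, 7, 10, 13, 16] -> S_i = 4 + 3*i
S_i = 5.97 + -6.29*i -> [5.97, -0.32, -6.61, -12.9, -19.19]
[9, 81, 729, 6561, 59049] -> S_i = 9*9^i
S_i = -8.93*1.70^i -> [-8.93, -15.18, -25.81, -43.87, -74.58]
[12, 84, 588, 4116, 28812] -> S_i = 12*7^i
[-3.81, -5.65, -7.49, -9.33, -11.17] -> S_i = -3.81 + -1.84*i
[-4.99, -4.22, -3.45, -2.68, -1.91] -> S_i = -4.99 + 0.77*i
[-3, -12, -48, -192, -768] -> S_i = -3*4^i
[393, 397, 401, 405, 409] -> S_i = 393 + 4*i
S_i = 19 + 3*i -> [19, 22, 25, 28, 31]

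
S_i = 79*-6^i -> [79, -474, 2844, -17064, 102384]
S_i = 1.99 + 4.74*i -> [1.99, 6.73, 11.47, 16.21, 20.95]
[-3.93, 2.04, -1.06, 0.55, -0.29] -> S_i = -3.93*(-0.52)^i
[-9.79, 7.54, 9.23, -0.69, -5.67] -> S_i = Random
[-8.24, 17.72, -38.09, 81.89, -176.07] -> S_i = -8.24*(-2.15)^i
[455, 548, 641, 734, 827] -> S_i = 455 + 93*i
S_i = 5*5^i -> [5, 25, 125, 625, 3125]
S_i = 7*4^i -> [7, 28, 112, 448, 1792]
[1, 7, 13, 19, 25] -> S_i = 1 + 6*i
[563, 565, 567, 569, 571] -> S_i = 563 + 2*i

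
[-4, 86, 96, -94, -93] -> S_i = Random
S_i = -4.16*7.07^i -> [-4.16, -29.41, -207.94, -1470.12, -10393.72]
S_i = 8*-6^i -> [8, -48, 288, -1728, 10368]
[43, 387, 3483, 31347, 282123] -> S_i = 43*9^i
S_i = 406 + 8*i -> [406, 414, 422, 430, 438]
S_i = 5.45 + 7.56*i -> [5.45, 13.01, 20.57, 28.13, 35.69]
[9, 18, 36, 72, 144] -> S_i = 9*2^i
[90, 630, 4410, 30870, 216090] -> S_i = 90*7^i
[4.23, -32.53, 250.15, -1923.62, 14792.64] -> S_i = 4.23*(-7.69)^i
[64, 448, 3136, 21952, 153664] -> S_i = 64*7^i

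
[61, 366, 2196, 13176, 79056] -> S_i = 61*6^i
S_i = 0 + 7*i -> [0, 7, 14, 21, 28]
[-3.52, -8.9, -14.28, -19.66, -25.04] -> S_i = -3.52 + -5.38*i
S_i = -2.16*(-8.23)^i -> [-2.16, 17.78, -146.3, 1204.07, -9909.53]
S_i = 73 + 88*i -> [73, 161, 249, 337, 425]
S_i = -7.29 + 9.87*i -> [-7.29, 2.58, 12.45, 22.32, 32.19]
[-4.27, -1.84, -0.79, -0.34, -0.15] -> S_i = -4.27*0.43^i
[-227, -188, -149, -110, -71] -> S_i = -227 + 39*i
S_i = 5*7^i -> [5, 35, 245, 1715, 12005]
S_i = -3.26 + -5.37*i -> [-3.26, -8.63, -14.0, -19.37, -24.74]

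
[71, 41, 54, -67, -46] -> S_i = Random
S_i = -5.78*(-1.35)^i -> [-5.78, 7.8, -10.53, 14.22, -19.2]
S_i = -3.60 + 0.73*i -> [-3.6, -2.87, -2.14, -1.41, -0.68]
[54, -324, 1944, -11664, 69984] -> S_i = 54*-6^i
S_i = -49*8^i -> [-49, -392, -3136, -25088, -200704]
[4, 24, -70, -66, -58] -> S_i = Random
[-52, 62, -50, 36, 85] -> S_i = Random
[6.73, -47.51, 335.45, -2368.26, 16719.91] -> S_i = 6.73*(-7.06)^i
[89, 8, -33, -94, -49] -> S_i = Random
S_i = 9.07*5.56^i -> [9.07, 50.43, 280.39, 1558.95, 8667.75]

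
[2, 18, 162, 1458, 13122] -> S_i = 2*9^i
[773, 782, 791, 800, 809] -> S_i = 773 + 9*i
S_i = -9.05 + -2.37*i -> [-9.05, -11.42, -13.79, -16.16, -18.53]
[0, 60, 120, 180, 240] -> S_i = 0 + 60*i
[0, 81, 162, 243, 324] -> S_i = 0 + 81*i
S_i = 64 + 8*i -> [64, 72, 80, 88, 96]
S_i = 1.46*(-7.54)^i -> [1.46, -11.01, 83.0, -625.85, 4718.87]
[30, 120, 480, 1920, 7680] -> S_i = 30*4^i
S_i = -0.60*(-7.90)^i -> [-0.6, 4.74, -37.45, 295.82, -2337.0]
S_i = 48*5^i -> [48, 240, 1200, 6000, 30000]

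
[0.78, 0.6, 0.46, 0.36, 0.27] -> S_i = 0.78*0.77^i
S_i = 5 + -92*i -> [5, -87, -179, -271, -363]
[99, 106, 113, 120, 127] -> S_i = 99 + 7*i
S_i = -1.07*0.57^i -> [-1.07, -0.61, -0.35, -0.2, -0.11]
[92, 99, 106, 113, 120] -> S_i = 92 + 7*i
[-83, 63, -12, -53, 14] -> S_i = Random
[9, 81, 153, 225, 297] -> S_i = 9 + 72*i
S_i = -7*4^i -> [-7, -28, -112, -448, -1792]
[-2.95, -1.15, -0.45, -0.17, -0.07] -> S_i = -2.95*0.39^i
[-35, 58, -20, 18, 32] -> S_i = Random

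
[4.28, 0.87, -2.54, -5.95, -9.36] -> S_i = 4.28 + -3.41*i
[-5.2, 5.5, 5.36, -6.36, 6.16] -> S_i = Random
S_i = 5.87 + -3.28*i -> [5.87, 2.59, -0.69, -3.97, -7.25]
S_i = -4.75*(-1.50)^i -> [-4.75, 7.12, -10.69, 16.03, -24.05]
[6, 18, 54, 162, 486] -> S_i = 6*3^i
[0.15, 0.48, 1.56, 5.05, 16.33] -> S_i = 0.15*3.23^i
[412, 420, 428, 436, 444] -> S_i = 412 + 8*i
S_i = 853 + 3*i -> [853, 856, 859, 862, 865]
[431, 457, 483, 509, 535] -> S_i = 431 + 26*i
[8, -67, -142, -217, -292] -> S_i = 8 + -75*i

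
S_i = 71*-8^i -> [71, -568, 4544, -36352, 290816]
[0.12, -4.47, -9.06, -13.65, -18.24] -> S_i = 0.12 + -4.59*i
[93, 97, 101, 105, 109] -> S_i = 93 + 4*i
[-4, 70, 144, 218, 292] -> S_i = -4 + 74*i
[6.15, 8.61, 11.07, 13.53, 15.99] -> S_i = 6.15 + 2.46*i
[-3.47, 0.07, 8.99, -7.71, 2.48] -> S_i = Random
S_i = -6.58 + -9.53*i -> [-6.58, -16.11, -25.64, -35.17, -44.7]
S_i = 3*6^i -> [3, 18, 108, 648, 3888]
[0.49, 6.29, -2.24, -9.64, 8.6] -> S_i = Random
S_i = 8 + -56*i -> [8, -48, -104, -160, -216]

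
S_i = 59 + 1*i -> [59, 60, 61, 62, 63]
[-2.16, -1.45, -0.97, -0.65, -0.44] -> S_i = -2.16*0.67^i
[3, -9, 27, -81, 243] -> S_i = 3*-3^i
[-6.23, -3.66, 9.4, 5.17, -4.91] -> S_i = Random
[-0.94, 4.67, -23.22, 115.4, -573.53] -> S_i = -0.94*(-4.97)^i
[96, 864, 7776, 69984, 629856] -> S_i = 96*9^i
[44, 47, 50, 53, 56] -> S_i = 44 + 3*i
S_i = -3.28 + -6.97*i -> [-3.28, -10.25, -17.22, -24.19, -31.16]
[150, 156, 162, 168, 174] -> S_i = 150 + 6*i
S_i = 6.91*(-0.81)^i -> [6.91, -5.6, 4.53, -3.67, 2.97]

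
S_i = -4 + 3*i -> [-4, -1, 2, 5, 8]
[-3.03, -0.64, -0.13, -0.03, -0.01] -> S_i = -3.03*0.21^i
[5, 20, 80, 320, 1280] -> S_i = 5*4^i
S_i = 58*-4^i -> [58, -232, 928, -3712, 14848]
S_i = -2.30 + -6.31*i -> [-2.3, -8.61, -14.92, -21.23, -27.54]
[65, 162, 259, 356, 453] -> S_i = 65 + 97*i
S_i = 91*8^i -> [91, 728, 5824, 46592, 372736]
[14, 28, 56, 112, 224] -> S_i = 14*2^i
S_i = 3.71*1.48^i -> [3.71, 5.49, 8.13, 12.03, 17.8]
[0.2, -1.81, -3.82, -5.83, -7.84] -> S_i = 0.20 + -2.01*i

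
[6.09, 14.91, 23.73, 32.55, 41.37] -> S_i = 6.09 + 8.82*i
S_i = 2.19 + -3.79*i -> [2.19, -1.6, -5.39, -9.18, -12.97]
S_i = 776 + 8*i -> [776, 784, 792, 800, 808]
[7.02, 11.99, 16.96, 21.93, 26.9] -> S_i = 7.02 + 4.97*i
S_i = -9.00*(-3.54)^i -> [-9.0, 31.86, -112.78, 399.26, -1413.37]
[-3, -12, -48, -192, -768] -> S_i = -3*4^i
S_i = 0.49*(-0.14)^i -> [0.49, -0.07, 0.01, -0.0, 0.0]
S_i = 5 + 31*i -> [5, 36, 67, 98, 129]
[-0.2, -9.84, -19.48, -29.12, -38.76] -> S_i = -0.20 + -9.64*i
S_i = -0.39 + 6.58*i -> [-0.39, 6.19, 12.77, 19.35, 25.93]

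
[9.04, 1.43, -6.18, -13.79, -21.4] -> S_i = 9.04 + -7.61*i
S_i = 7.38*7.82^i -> [7.38, 57.71, 451.3, 3529.2, 27598.37]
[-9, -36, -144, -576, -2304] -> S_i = -9*4^i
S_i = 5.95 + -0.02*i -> [5.95, 5.93, 5.91, 5.89, 5.87]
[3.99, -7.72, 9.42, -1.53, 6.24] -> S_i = Random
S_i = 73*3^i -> [73, 219, 657, 1971, 5913]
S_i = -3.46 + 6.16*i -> [-3.46, 2.7, 8.86, 15.02, 21.18]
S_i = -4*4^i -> [-4, -16, -64, -256, -1024]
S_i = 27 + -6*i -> [27, 21, 15, 9, 3]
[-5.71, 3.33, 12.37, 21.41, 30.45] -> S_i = -5.71 + 9.04*i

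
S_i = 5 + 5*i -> [5, 10, 15, 20, 25]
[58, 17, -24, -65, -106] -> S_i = 58 + -41*i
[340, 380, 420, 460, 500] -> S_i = 340 + 40*i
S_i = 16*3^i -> [16, 48, 144, 432, 1296]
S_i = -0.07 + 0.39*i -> [-0.07, 0.32, 0.71, 1.1, 1.49]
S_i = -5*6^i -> [-5, -30, -180, -1080, -6480]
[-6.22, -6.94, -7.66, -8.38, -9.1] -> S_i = -6.22 + -0.72*i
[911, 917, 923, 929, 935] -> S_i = 911 + 6*i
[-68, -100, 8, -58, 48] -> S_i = Random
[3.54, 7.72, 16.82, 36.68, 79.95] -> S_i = 3.54*2.18^i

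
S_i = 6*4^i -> [6, 24, 96, 384, 1536]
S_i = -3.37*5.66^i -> [-3.37, -19.07, -107.96, -611.05, -3458.56]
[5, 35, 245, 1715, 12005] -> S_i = 5*7^i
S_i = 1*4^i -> [1, 4, 16, 64, 256]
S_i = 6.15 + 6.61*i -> [6.15, 12.76, 19.37, 25.98, 32.59]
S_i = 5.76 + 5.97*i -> [5.76, 11.73, 17.7, 23.67, 29.64]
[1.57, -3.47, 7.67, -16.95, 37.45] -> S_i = 1.57*(-2.21)^i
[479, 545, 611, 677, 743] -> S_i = 479 + 66*i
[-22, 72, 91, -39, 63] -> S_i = Random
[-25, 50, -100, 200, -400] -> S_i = -25*-2^i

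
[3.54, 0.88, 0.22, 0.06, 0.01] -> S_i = 3.54*0.25^i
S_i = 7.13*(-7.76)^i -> [7.13, -55.33, 429.35, -3331.77, 25854.52]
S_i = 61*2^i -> [61, 122, 244, 488, 976]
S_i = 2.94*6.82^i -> [2.94, 20.05, 136.75, 932.61, 6360.41]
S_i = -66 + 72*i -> [-66, 6, 78, 150, 222]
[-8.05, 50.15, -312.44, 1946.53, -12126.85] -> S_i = -8.05*(-6.23)^i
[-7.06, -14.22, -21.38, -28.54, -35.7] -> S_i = -7.06 + -7.16*i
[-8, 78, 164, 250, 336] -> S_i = -8 + 86*i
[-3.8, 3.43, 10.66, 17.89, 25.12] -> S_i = -3.80 + 7.23*i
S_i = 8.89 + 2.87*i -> [8.89, 11.76, 14.63, 17.5, 20.37]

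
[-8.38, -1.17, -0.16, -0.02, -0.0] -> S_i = -8.38*0.14^i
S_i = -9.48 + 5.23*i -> [-9.48, -4.25, 0.98, 6.21, 11.44]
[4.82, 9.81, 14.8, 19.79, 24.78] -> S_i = 4.82 + 4.99*i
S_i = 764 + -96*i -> [764, 668, 572, 476, 380]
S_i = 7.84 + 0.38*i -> [7.84, 8.22, 8.6, 8.98, 9.36]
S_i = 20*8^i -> [20, 160, 1280, 10240, 81920]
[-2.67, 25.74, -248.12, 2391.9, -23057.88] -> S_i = -2.67*(-9.64)^i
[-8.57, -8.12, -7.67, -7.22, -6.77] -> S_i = -8.57 + 0.45*i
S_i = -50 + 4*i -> [-50, -46, -42, -38, -34]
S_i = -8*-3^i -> [-8, 24, -72, 216, -648]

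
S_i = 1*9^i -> [1, 9, 81, 729, 6561]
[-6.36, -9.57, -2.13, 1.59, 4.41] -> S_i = Random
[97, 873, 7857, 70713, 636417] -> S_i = 97*9^i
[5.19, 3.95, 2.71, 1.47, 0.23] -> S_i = 5.19 + -1.24*i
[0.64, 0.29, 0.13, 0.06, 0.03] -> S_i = 0.64*0.45^i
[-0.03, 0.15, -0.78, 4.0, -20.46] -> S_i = -0.03*(-5.11)^i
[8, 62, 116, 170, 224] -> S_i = 8 + 54*i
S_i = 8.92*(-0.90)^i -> [8.92, -8.03, 7.23, -6.5, 5.85]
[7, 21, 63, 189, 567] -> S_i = 7*3^i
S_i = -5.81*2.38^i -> [-5.81, -13.83, -32.91, -78.33, -186.42]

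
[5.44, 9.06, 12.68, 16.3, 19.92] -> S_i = 5.44 + 3.62*i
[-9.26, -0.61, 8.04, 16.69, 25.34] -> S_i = -9.26 + 8.65*i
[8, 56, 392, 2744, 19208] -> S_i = 8*7^i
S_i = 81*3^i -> [81, 243, 729, 2187, 6561]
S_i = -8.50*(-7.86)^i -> [-8.5, 66.81, -525.13, 4127.5, -32442.11]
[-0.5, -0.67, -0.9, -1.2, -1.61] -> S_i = -0.50*1.34^i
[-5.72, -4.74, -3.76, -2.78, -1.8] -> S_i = -5.72 + 0.98*i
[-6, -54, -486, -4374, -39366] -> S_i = -6*9^i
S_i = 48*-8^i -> [48, -384, 3072, -24576, 196608]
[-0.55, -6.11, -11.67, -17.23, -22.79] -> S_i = -0.55 + -5.56*i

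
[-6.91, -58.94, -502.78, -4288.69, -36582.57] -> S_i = -6.91*8.53^i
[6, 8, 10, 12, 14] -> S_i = 6 + 2*i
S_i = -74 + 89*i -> [-74, 15, 104, 193, 282]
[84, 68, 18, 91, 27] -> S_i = Random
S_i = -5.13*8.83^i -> [-5.13, -45.3, -399.98, -3531.83, -31186.04]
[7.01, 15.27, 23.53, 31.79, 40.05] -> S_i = 7.01 + 8.26*i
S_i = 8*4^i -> [8, 32, 128, 512, 2048]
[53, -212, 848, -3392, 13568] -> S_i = 53*-4^i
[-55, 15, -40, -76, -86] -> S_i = Random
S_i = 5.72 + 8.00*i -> [5.72, 13.72, 21.72, 29.72, 37.72]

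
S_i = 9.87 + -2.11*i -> [9.87, 7.76, 5.65, 3.54, 1.43]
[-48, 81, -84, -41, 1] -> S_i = Random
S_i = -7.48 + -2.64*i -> [-7.48, -10.12, -12.76, -15.4, -18.04]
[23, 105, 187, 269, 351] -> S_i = 23 + 82*i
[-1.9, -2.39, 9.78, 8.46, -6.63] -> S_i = Random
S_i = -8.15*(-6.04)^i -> [-8.15, 49.23, -297.33, 1795.84, -10846.89]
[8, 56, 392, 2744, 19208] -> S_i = 8*7^i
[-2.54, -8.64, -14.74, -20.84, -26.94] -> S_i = -2.54 + -6.10*i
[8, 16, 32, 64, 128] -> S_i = 8*2^i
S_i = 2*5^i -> [2, 10, 50, 250, 1250]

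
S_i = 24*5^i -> [24, 120, 600, 3000, 15000]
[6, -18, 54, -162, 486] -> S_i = 6*-3^i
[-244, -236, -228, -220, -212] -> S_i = -244 + 8*i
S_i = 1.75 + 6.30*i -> [1.75, 8.05, 14.35, 20.65, 26.95]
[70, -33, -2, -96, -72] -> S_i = Random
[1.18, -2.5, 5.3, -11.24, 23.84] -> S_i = 1.18*(-2.12)^i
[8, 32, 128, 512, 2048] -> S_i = 8*4^i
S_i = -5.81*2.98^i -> [-5.81, -17.31, -51.6, -153.75, -458.19]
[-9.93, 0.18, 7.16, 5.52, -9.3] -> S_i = Random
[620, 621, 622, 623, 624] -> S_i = 620 + 1*i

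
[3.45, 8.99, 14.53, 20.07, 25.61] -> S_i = 3.45 + 5.54*i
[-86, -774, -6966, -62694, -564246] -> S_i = -86*9^i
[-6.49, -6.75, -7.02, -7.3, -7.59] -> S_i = -6.49*1.04^i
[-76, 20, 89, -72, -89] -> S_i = Random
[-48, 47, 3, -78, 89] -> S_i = Random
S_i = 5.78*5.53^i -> [5.78, 31.96, 176.76, 977.47, 5405.41]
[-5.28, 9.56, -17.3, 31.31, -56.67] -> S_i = -5.28*(-1.81)^i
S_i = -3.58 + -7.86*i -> [-3.58, -11.44, -19.3, -27.16, -35.02]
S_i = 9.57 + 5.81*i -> [9.57, 15.38, 21.19, 27.0, 32.81]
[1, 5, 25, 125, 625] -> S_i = 1*5^i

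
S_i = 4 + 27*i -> [4, 31, 58, 85, 112]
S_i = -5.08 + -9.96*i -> [-5.08, -15.04, -25.0, -34.96, -44.92]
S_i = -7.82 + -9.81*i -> [-7.82, -17.63, -27.44, -37.25, -47.06]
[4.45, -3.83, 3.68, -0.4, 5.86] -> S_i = Random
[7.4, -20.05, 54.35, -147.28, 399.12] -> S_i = 7.40*(-2.71)^i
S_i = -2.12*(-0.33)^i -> [-2.12, 0.7, -0.23, 0.08, -0.03]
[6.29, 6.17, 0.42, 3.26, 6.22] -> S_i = Random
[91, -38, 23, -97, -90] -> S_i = Random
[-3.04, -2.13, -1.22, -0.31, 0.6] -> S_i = -3.04 + 0.91*i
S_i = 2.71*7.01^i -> [2.71, 19.0, 133.17, 933.52, 6543.97]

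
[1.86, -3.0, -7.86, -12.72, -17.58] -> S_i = 1.86 + -4.86*i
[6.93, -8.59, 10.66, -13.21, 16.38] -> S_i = 6.93*(-1.24)^i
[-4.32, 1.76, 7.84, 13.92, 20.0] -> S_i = -4.32 + 6.08*i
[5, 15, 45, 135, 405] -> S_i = 5*3^i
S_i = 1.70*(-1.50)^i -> [1.7, -2.55, 3.82, -5.74, 8.61]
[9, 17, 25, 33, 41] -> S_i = 9 + 8*i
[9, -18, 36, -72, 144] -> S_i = 9*-2^i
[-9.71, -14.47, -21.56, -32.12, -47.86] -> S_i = -9.71*1.49^i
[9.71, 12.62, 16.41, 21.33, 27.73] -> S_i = 9.71*1.30^i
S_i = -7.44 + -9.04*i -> [-7.44, -16.48, -25.52, -34.56, -43.6]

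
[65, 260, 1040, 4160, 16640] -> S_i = 65*4^i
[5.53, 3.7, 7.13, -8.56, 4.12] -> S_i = Random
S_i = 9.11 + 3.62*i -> [9.11, 12.73, 16.35, 19.97, 23.59]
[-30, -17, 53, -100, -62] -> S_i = Random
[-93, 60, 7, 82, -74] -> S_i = Random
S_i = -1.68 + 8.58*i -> [-1.68, 6.9, 15.48, 24.06, 32.64]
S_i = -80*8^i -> [-80, -640, -5120, -40960, -327680]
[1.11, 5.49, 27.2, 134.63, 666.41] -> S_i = 1.11*4.95^i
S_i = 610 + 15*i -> [610, 625, 640, 655, 670]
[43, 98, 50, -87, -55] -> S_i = Random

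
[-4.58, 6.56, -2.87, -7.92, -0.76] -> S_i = Random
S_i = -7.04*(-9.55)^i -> [-7.04, 67.23, -642.07, 6131.73, -58557.99]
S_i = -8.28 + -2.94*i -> [-8.28, -11.22, -14.16, -17.1, -20.04]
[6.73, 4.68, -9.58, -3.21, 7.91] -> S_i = Random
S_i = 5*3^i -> [5, 15, 45, 135, 405]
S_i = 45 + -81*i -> [45, -36, -117, -198, -279]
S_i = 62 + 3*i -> [62, 65, 68, 71, 74]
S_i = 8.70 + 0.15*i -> [8.7, 8.85, 9.0, 9.15, 9.3]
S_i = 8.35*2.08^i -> [8.35, 17.37, 36.13, 75.14, 156.29]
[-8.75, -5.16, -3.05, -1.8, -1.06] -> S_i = -8.75*0.59^i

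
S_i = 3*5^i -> [3, 15, 75, 375, 1875]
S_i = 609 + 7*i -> [609, 616, 623, 630, 637]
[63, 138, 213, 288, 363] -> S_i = 63 + 75*i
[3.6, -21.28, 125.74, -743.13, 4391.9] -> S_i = 3.60*(-5.91)^i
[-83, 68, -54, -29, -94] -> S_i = Random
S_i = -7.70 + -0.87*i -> [-7.7, -8.57, -9.44, -10.31, -11.18]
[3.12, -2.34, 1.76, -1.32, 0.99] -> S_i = 3.12*(-0.75)^i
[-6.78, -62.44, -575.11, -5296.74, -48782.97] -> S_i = -6.78*9.21^i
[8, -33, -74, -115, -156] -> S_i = 8 + -41*i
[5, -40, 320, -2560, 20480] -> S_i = 5*-8^i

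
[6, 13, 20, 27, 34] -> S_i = 6 + 7*i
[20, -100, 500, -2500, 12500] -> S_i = 20*-5^i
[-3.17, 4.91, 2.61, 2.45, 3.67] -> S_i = Random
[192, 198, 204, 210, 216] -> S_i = 192 + 6*i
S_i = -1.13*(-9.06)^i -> [-1.13, 10.24, -92.75, 840.36, -7613.62]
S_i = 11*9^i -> [11, 99, 891, 8019, 72171]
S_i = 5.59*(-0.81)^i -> [5.59, -4.53, 3.67, -2.97, 2.41]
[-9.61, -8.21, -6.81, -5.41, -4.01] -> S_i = -9.61 + 1.40*i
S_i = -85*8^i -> [-85, -680, -5440, -43520, -348160]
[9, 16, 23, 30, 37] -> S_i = 9 + 7*i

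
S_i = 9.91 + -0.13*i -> [9.91, 9.78, 9.65, 9.52, 9.39]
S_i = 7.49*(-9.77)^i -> [7.49, -73.18, 714.94, -6984.99, 68243.31]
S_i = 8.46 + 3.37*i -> [8.46, 11.83, 15.2, 18.57, 21.94]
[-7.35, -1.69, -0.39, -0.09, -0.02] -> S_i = -7.35*0.23^i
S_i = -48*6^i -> [-48, -288, -1728, -10368, -62208]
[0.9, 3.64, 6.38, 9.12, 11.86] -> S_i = 0.90 + 2.74*i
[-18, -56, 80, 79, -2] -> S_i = Random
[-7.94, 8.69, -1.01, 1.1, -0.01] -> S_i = Random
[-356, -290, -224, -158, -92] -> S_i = -356 + 66*i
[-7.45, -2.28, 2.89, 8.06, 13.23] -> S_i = -7.45 + 5.17*i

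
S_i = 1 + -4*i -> [1, -3, -7, -11, -15]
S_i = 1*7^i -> [1, 7, 49, 343, 2401]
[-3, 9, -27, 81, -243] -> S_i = -3*-3^i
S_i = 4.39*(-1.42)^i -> [4.39, -6.23, 8.85, -12.57, 17.85]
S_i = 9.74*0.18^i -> [9.74, 1.75, 0.32, 0.06, 0.01]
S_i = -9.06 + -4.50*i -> [-9.06, -13.56, -18.06, -22.56, -27.06]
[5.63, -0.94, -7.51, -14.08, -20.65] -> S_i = 5.63 + -6.57*i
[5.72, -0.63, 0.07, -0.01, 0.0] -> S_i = 5.72*(-0.11)^i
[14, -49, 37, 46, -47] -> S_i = Random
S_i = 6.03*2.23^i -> [6.03, 13.45, 29.99, 66.87, 149.12]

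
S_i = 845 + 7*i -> [845, 852, 859, 866, 873]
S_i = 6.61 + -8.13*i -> [6.61, -1.52, -9.65, -17.78, -25.91]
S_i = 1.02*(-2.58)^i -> [1.02, -2.63, 6.79, -17.52, 45.19]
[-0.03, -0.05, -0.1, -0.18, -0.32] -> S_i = -0.03*1.81^i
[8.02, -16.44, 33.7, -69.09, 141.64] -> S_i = 8.02*(-2.05)^i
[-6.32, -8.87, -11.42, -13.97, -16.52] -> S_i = -6.32 + -2.55*i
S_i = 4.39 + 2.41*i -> [4.39, 6.8, 9.21, 11.62, 14.03]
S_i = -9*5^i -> [-9, -45, -225, -1125, -5625]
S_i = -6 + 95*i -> [-6, 89, 184, 279, 374]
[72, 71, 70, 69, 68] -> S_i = 72 + -1*i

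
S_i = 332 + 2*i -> [332, 334, 336, 338, 340]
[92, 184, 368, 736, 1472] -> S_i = 92*2^i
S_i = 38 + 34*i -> [38, 72, 106, 140, 174]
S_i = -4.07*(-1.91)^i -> [-4.07, 7.77, -14.85, 28.36, -54.17]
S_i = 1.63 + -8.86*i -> [1.63, -7.23, -16.09, -24.95, -33.81]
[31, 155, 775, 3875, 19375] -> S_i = 31*5^i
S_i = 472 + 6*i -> [472, 478, 484, 490, 496]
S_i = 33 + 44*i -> [33, 77, 121, 165, 209]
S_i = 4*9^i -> [4, 36, 324, 2916, 26244]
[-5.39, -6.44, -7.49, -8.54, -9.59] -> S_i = -5.39 + -1.05*i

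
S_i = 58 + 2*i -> [58, 60, 62, 64, 66]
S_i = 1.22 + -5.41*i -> [1.22, -4.19, -9.6, -15.01, -20.42]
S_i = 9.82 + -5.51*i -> [9.82, 4.31, -1.2, -6.71, -12.22]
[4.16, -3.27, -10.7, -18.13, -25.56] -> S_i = 4.16 + -7.43*i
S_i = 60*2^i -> [60, 120, 240, 480, 960]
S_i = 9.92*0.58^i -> [9.92, 5.75, 3.34, 1.94, 1.12]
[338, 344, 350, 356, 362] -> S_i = 338 + 6*i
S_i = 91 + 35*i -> [91, 126, 161, 196, 231]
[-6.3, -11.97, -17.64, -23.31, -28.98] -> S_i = -6.30 + -5.67*i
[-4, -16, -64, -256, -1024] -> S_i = -4*4^i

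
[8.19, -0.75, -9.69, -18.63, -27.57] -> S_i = 8.19 + -8.94*i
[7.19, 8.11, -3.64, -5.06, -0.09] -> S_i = Random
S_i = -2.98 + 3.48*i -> [-2.98, 0.5, 3.98, 7.46, 10.94]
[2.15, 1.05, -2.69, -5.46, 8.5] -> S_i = Random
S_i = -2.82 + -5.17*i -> [-2.82, -7.99, -13.16, -18.33, -23.5]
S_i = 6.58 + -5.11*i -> [6.58, 1.47, -3.64, -8.75, -13.86]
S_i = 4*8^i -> [4, 32, 256, 2048, 16384]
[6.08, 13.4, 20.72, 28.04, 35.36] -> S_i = 6.08 + 7.32*i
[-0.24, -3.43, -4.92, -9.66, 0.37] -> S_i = Random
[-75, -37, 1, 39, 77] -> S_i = -75 + 38*i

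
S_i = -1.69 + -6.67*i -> [-1.69, -8.36, -15.03, -21.7, -28.37]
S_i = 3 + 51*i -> [3, 54, 105, 156, 207]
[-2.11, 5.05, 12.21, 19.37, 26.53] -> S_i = -2.11 + 7.16*i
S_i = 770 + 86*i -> [770, 856, 942, 1028, 1114]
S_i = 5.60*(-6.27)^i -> [5.6, -35.11, 220.15, -1380.35, 8654.82]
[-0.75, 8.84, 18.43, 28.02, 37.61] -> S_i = -0.75 + 9.59*i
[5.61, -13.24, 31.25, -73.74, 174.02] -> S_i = 5.61*(-2.36)^i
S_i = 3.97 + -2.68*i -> [3.97, 1.29, -1.39, -4.07, -6.75]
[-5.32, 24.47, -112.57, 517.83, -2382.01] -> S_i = -5.32*(-4.60)^i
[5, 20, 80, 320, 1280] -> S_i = 5*4^i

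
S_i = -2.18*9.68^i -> [-2.18, -21.1, -204.27, -1977.35, -19140.7]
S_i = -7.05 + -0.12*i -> [-7.05, -7.17, -7.29, -7.41, -7.53]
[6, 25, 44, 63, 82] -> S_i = 6 + 19*i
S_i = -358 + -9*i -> [-358, -367, -376, -385, -394]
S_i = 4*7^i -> [4, 28, 196, 1372, 9604]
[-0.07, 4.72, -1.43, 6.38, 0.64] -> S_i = Random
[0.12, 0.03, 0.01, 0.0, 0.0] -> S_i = 0.12*0.29^i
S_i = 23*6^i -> [23, 138, 828, 4968, 29808]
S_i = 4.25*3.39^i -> [4.25, 14.41, 48.84, 165.57, 561.29]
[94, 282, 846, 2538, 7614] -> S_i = 94*3^i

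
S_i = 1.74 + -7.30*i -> [1.74, -5.56, -12.86, -20.16, -27.46]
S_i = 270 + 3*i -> [270, 273, 276, 279, 282]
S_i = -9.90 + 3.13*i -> [-9.9, -6.77, -3.64, -0.51, 2.62]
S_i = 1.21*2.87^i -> [1.21, 3.47, 9.97, 28.6, 82.09]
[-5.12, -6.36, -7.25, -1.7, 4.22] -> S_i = Random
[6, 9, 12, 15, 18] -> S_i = 6 + 3*i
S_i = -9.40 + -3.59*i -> [-9.4, -12.99, -16.58, -20.17, -23.76]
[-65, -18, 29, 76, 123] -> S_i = -65 + 47*i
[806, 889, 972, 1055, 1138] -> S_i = 806 + 83*i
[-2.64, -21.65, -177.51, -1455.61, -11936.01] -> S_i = -2.64*8.20^i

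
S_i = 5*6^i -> [5, 30, 180, 1080, 6480]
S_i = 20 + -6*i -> [20, 14, 8, 2, -4]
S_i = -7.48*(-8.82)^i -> [-7.48, 65.97, -581.89, 5132.24, -45266.4]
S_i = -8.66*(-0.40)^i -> [-8.66, 3.46, -1.39, 0.55, -0.22]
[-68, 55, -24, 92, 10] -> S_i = Random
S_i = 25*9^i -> [25, 225, 2025, 18225, 164025]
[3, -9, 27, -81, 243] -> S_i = 3*-3^i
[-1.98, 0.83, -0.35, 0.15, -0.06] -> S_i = -1.98*(-0.42)^i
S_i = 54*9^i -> [54, 486, 4374, 39366, 354294]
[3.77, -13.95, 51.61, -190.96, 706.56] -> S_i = 3.77*(-3.70)^i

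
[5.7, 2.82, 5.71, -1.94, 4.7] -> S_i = Random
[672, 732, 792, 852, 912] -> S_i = 672 + 60*i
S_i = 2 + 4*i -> [2, 6, 10, 14, 18]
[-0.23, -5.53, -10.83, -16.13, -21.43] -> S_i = -0.23 + -5.30*i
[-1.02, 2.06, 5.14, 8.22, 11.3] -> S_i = -1.02 + 3.08*i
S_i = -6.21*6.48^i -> [-6.21, -40.24, -260.76, -1689.73, -10949.43]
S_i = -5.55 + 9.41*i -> [-5.55, 3.86, 13.27, 22.68, 32.09]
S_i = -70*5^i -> [-70, -350, -1750, -8750, -43750]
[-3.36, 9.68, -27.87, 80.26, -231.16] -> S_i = -3.36*(-2.88)^i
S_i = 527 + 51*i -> [527, 578, 629, 680, 731]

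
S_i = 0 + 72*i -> [0, 72, 144, 216, 288]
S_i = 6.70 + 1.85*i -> [6.7, 8.55, 10.4, 12.25, 14.1]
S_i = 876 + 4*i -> [876, 880, 884, 888, 892]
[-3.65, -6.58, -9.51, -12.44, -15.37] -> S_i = -3.65 + -2.93*i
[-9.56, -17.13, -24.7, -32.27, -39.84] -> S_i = -9.56 + -7.57*i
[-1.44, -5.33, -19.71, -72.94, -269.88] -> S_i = -1.44*3.70^i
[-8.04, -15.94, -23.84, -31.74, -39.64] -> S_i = -8.04 + -7.90*i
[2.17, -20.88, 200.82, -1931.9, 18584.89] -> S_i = 2.17*(-9.62)^i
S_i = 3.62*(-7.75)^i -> [3.62, -28.06, 217.43, -1685.05, 13059.16]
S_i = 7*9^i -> [7, 63, 567, 5103, 45927]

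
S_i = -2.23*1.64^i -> [-2.23, -3.66, -6.0, -9.84, -16.13]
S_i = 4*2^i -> [4, 8, 16, 32, 64]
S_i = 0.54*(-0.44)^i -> [0.54, -0.24, 0.1, -0.05, 0.02]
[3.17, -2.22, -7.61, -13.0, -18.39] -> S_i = 3.17 + -5.39*i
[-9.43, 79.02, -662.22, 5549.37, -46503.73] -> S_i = -9.43*(-8.38)^i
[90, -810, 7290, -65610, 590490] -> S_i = 90*-9^i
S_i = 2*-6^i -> [2, -12, 72, -432, 2592]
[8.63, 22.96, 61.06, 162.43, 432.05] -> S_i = 8.63*2.66^i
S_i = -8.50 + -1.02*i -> [-8.5, -9.52, -10.54, -11.56, -12.58]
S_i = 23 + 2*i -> [23, 25, 27, 29, 31]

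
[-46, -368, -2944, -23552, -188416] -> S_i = -46*8^i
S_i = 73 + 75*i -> [73, 148, 223, 298, 373]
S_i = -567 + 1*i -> [-567, -566, -565, -564, -563]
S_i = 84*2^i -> [84, 168, 336, 672, 1344]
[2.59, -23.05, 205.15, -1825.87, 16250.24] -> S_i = 2.59*(-8.90)^i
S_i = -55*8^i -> [-55, -440, -3520, -28160, -225280]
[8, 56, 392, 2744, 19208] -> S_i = 8*7^i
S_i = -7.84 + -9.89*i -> [-7.84, -17.73, -27.62, -37.51, -47.4]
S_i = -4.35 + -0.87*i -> [-4.35, -5.22, -6.09, -6.96, -7.83]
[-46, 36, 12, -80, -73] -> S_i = Random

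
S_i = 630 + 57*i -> [630, 687, 744, 801, 858]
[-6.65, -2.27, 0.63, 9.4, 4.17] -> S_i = Random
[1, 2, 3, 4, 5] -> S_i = 1 + 1*i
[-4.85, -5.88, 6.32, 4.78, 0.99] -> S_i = Random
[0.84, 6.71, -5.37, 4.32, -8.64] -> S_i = Random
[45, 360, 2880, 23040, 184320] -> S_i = 45*8^i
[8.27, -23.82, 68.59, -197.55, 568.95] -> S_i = 8.27*(-2.88)^i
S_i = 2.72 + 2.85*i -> [2.72, 5.57, 8.42, 11.27, 14.12]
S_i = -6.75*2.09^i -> [-6.75, -14.11, -29.48, -61.62, -128.79]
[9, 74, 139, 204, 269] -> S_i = 9 + 65*i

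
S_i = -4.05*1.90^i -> [-4.05, -7.69, -14.62, -27.78, -52.78]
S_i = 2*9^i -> [2, 18, 162, 1458, 13122]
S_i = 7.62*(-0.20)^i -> [7.62, -1.52, 0.3, -0.06, 0.01]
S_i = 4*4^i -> [4, 16, 64, 256, 1024]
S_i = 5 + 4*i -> [5, 9, 13, 17, 21]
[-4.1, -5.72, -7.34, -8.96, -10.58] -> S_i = -4.10 + -1.62*i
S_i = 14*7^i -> [14, 98, 686, 4802, 33614]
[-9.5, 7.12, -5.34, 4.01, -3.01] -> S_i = -9.50*(-0.75)^i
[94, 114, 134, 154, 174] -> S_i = 94 + 20*i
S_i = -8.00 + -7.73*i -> [-8.0, -15.73, -23.46, -31.19, -38.92]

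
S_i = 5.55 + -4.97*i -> [5.55, 0.58, -4.39, -9.36, -14.33]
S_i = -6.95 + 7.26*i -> [-6.95, 0.31, 7.57, 14.83, 22.09]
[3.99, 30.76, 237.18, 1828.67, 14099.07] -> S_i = 3.99*7.71^i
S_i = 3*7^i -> [3, 21, 147, 1029, 7203]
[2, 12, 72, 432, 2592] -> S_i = 2*6^i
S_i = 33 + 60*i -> [33, 93, 153, 213, 273]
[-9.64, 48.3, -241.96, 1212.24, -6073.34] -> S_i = -9.64*(-5.01)^i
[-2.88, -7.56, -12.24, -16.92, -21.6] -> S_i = -2.88 + -4.68*i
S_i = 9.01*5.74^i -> [9.01, 51.72, 296.86, 1703.96, 9780.75]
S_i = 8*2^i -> [8, 16, 32, 64, 128]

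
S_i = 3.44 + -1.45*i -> [3.44, 1.99, 0.54, -0.91, -2.36]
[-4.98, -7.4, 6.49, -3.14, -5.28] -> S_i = Random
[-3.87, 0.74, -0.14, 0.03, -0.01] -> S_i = -3.87*(-0.19)^i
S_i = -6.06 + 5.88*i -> [-6.06, -0.18, 5.7, 11.58, 17.46]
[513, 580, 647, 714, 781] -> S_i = 513 + 67*i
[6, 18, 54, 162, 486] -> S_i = 6*3^i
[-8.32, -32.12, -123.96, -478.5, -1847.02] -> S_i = -8.32*3.86^i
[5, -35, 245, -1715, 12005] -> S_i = 5*-7^i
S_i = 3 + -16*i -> [3, -13, -29, -45, -61]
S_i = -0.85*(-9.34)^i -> [-0.85, 7.94, -74.15, 692.56, -6468.54]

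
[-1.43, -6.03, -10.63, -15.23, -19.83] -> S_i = -1.43 + -4.60*i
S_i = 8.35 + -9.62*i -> [8.35, -1.27, -10.89, -20.51, -30.13]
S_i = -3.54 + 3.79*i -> [-3.54, 0.25, 4.04, 7.83, 11.62]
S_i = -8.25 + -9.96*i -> [-8.25, -18.21, -28.17, -38.13, -48.09]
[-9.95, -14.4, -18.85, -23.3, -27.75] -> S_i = -9.95 + -4.45*i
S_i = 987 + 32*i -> [987, 1019, 1051, 1083, 1115]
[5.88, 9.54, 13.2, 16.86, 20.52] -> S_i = 5.88 + 3.66*i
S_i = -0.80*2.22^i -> [-0.8, -1.78, -3.94, -8.75, -19.43]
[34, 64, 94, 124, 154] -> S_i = 34 + 30*i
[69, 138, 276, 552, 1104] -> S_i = 69*2^i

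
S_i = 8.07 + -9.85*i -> [8.07, -1.78, -11.63, -21.48, -31.33]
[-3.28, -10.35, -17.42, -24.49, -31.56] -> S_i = -3.28 + -7.07*i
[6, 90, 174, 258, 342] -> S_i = 6 + 84*i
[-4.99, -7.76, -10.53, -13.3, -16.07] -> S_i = -4.99 + -2.77*i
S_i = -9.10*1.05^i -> [-9.1, -9.56, -10.03, -10.53, -11.06]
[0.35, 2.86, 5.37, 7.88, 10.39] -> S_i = 0.35 + 2.51*i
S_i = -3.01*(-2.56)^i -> [-3.01, 7.71, -19.73, 50.5, -129.28]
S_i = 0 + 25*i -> [0, 25, 50, 75, 100]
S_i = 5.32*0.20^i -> [5.32, 1.06, 0.21, 0.04, 0.01]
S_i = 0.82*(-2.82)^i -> [0.82, -2.31, 6.52, -18.39, 51.86]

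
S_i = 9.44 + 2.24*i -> [9.44, 11.68, 13.92, 16.16, 18.4]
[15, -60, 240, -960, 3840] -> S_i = 15*-4^i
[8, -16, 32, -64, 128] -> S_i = 8*-2^i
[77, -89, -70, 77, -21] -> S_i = Random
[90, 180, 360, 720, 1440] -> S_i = 90*2^i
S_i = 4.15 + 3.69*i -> [4.15, 7.84, 11.53, 15.22, 18.91]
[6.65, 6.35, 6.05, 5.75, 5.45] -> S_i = 6.65 + -0.30*i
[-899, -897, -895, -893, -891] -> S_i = -899 + 2*i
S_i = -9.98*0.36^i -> [-9.98, -3.59, -1.29, -0.47, -0.17]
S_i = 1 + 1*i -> [1, 2, 3, 4, 5]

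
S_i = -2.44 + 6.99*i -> [-2.44, 4.55, 11.54, 18.53, 25.52]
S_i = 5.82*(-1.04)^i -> [5.82, -6.05, 6.29, -6.55, 6.81]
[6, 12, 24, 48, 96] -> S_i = 6*2^i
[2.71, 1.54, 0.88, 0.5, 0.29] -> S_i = 2.71*0.57^i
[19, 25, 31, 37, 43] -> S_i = 19 + 6*i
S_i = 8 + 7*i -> [8, 15, 22, 29, 36]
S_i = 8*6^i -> [8, 48, 288, 1728, 10368]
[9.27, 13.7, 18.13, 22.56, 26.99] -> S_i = 9.27 + 4.43*i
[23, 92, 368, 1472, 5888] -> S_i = 23*4^i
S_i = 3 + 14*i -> [3, 17, 31, 45, 59]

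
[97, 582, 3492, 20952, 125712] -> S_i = 97*6^i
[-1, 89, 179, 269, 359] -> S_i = -1 + 90*i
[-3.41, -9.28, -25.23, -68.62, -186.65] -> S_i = -3.41*2.72^i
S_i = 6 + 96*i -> [6, 102, 198, 294, 390]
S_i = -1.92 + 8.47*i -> [-1.92, 6.55, 15.02, 23.49, 31.96]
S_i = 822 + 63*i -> [822, 885, 948, 1011, 1074]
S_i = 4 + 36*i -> [4, 40, 76, 112, 148]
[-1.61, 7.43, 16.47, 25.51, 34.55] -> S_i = -1.61 + 9.04*i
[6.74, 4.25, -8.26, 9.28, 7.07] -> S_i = Random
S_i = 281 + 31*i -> [281, 312, 343, 374, 405]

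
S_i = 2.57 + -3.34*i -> [2.57, -0.77, -4.11, -7.45, -10.79]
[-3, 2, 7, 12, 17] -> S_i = -3 + 5*i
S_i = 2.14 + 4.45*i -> [2.14, 6.59, 11.04, 15.49, 19.94]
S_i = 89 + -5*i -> [89, 84, 79, 74, 69]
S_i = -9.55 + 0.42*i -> [-9.55, -9.13, -8.71, -8.29, -7.87]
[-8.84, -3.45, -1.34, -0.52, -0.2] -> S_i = -8.84*0.39^i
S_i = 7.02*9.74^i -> [7.02, 68.37, 665.97, 6486.55, 63179.03]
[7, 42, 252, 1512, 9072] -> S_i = 7*6^i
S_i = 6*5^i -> [6, 30, 150, 750, 3750]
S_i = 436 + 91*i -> [436, 527, 618, 709, 800]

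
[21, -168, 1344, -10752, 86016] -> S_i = 21*-8^i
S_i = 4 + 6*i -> [4, 10, 16, 22, 28]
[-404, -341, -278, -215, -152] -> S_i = -404 + 63*i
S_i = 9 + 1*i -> [9, 10, 11, 12, 13]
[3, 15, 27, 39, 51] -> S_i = 3 + 12*i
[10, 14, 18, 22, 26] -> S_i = 10 + 4*i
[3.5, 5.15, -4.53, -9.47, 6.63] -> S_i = Random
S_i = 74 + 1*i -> [74, 75, 76, 77, 78]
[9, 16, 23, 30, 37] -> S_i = 9 + 7*i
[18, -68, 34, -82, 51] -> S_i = Random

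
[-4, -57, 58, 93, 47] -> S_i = Random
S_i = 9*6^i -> [9, 54, 324, 1944, 11664]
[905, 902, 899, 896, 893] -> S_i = 905 + -3*i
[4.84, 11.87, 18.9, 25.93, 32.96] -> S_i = 4.84 + 7.03*i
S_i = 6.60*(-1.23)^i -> [6.6, -8.12, 9.99, -12.28, 15.11]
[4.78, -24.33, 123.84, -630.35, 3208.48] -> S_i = 4.78*(-5.09)^i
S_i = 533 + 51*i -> [533, 584, 635, 686, 737]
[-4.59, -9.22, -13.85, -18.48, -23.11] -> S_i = -4.59 + -4.63*i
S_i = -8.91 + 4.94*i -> [-8.91, -3.97, 0.97, 5.91, 10.85]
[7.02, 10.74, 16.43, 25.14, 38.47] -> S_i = 7.02*1.53^i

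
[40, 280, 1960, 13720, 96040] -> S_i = 40*7^i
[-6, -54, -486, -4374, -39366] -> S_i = -6*9^i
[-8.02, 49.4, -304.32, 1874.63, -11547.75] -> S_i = -8.02*(-6.16)^i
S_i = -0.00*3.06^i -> [-0.0, -0.0, -0.0, -0.0, -0.0]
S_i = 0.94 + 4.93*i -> [0.94, 5.87, 10.8, 15.73, 20.66]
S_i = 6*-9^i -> [6, -54, 486, -4374, 39366]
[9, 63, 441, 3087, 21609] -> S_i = 9*7^i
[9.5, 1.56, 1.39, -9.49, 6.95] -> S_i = Random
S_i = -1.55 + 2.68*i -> [-1.55, 1.13, 3.81, 6.49, 9.17]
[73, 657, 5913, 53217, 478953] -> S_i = 73*9^i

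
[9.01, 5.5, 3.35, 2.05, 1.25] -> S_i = 9.01*0.61^i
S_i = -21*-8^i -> [-21, 168, -1344, 10752, -86016]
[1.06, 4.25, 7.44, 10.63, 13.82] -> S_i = 1.06 + 3.19*i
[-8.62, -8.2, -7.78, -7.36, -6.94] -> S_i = -8.62 + 0.42*i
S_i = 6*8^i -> [6, 48, 384, 3072, 24576]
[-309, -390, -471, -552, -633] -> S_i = -309 + -81*i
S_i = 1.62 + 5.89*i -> [1.62, 7.51, 13.4, 19.29, 25.18]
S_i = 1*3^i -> [1, 3, 9, 27, 81]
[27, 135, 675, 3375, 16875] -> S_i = 27*5^i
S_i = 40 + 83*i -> [40, 123, 206, 289, 372]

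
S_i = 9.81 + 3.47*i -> [9.81, 13.28, 16.75, 20.22, 23.69]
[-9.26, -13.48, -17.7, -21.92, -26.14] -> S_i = -9.26 + -4.22*i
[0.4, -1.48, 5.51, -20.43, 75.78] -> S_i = 0.40*(-3.71)^i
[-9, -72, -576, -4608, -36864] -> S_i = -9*8^i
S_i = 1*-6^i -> [1, -6, 36, -216, 1296]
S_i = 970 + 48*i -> [970, 1018, 1066, 1114, 1162]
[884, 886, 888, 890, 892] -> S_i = 884 + 2*i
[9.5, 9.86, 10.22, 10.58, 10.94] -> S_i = 9.50 + 0.36*i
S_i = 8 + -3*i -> [8, 5, 2, -1, -4]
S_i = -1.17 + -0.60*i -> [-1.17, -1.77, -2.37, -2.97, -3.57]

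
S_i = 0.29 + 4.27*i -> [0.29, 4.56, 8.83, 13.1, 17.37]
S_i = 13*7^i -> [13, 91, 637, 4459, 31213]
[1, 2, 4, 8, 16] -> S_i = 1*2^i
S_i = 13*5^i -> [13, 65, 325, 1625, 8125]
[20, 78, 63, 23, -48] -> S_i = Random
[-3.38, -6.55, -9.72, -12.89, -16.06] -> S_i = -3.38 + -3.17*i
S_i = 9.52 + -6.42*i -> [9.52, 3.1, -3.32, -9.74, -16.16]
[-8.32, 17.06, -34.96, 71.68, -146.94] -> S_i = -8.32*(-2.05)^i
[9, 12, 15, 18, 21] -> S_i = 9 + 3*i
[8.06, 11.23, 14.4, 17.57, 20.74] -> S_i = 8.06 + 3.17*i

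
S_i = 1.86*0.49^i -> [1.86, 0.91, 0.45, 0.22, 0.11]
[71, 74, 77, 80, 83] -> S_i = 71 + 3*i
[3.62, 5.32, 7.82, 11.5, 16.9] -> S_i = 3.62*1.47^i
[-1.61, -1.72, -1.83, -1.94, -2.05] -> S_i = -1.61 + -0.11*i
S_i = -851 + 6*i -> [-851, -845, -839, -833, -827]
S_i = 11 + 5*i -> [11, 16, 21, 26, 31]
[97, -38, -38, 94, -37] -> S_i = Random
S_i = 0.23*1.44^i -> [0.23, 0.33, 0.48, 0.69, 0.99]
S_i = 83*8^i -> [83, 664, 5312, 42496, 339968]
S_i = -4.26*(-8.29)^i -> [-4.26, 35.32, -292.76, 2427.02, -20119.99]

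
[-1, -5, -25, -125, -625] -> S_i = -1*5^i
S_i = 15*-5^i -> [15, -75, 375, -1875, 9375]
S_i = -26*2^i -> [-26, -52, -104, -208, -416]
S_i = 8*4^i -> [8, 32, 128, 512, 2048]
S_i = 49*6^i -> [49, 294, 1764, 10584, 63504]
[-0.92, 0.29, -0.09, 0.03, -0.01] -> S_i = -0.92*(-0.31)^i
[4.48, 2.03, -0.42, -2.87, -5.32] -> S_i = 4.48 + -2.45*i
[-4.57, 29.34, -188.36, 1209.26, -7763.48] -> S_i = -4.57*(-6.42)^i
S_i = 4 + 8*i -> [4, 12, 20, 28, 36]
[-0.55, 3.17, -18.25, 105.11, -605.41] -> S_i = -0.55*(-5.76)^i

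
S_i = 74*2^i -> [74, 148, 296, 592, 1184]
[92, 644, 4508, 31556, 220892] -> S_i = 92*7^i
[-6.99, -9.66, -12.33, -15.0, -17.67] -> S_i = -6.99 + -2.67*i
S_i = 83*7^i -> [83, 581, 4067, 28469, 199283]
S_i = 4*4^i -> [4, 16, 64, 256, 1024]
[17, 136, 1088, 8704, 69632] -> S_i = 17*8^i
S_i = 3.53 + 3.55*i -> [3.53, 7.08, 10.63, 14.18, 17.73]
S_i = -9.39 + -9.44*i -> [-9.39, -18.83, -28.27, -37.71, -47.15]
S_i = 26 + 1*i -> [26, 27, 28, 29, 30]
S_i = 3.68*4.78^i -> [3.68, 17.59, 84.08, 401.91, 1921.14]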